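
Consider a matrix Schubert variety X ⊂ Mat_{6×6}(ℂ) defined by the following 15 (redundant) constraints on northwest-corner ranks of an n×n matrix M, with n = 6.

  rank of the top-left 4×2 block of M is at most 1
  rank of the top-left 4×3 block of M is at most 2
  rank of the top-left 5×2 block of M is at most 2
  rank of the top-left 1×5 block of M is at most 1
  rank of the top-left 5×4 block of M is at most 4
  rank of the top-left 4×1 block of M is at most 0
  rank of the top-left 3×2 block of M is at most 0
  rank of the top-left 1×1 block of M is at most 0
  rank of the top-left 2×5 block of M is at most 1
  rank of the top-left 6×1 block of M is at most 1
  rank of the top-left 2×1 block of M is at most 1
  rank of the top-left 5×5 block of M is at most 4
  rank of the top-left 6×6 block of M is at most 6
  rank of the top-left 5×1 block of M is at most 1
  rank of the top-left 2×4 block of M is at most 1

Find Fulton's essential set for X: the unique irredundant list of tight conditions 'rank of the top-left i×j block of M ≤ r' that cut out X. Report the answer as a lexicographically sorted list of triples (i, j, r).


Computing R[i][j] = min implied NW-rank bound (n=6, 15 conditions):

  0 0 1 1 1 1
  0 0 1 1 1 2
  0 0 1 2 2 3
  0 1 2 3 3 4
  1 2 3 4 4 5
  1 2 3 4 5 6

hence w(1..6) = (3, 6, 4, 2, 1, 5).

ℓ(w)=9; the 3 essential cells (i,j,r):

[(2, 5, 1), (3, 2, 0), (4, 1, 0)]


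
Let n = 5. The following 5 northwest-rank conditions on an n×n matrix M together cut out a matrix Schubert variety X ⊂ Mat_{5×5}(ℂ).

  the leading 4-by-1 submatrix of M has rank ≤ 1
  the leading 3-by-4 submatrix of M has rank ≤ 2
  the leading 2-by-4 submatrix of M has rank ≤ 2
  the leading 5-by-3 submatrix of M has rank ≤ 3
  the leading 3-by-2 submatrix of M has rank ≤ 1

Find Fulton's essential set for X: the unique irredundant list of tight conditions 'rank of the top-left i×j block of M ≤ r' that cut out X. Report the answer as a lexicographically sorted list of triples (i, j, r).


Recovering R(i,j) via the rank-extension bound from the 5 conditions:

  1  1  1  1  1
  1  1  2  2  2
  1  1  2  2  3
  1  2  3  3  4
  1  2  3  4  5

hence w(1..5) = (1, 3, 5, 2, 4).

|D(w)|=3, |Ess(w)|=2:

[(3, 2, 1), (3, 4, 2)]


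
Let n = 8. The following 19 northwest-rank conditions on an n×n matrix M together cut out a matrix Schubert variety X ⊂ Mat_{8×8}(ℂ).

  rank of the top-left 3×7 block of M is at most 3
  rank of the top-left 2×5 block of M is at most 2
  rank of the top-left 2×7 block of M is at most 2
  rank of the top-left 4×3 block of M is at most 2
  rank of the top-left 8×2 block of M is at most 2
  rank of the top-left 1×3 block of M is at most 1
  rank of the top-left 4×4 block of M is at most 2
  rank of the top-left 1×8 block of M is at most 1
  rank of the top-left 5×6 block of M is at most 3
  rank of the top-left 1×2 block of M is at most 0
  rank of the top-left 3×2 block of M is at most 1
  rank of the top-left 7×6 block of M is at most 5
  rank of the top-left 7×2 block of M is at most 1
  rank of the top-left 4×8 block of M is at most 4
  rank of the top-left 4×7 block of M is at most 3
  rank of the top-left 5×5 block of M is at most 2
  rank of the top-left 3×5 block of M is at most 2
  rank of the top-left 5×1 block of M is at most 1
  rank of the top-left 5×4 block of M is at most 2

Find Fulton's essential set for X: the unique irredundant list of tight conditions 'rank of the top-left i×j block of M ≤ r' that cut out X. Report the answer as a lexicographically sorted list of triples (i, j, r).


Recovering R(i,j) via the rank-extension bound from the 19 conditions:

  i=1: 0 0 1 1 1 1 1 1
  i=2: 1 1 2 2 2 2 2 2
  i=3: 1 1 2 2 2 3 3 3
  i=4: 1 1 2 2 2 3 3 4
  i=5: 1 1 2 2 2 3 4 5
  i=6: 1 1 2 3 3 4 5 6
  i=7: 1 1 2 3 4 5 6 7
  i=8: 1 2 3 4 5 6 7 8

hence w(1..8) = (3, 1, 6, 8, 7, 4, 5, 2).

D(w) has 14 cells with 4 SE-corners; essential set:

[(1, 2, 0), (4, 7, 3), (5, 5, 2), (7, 2, 1)]


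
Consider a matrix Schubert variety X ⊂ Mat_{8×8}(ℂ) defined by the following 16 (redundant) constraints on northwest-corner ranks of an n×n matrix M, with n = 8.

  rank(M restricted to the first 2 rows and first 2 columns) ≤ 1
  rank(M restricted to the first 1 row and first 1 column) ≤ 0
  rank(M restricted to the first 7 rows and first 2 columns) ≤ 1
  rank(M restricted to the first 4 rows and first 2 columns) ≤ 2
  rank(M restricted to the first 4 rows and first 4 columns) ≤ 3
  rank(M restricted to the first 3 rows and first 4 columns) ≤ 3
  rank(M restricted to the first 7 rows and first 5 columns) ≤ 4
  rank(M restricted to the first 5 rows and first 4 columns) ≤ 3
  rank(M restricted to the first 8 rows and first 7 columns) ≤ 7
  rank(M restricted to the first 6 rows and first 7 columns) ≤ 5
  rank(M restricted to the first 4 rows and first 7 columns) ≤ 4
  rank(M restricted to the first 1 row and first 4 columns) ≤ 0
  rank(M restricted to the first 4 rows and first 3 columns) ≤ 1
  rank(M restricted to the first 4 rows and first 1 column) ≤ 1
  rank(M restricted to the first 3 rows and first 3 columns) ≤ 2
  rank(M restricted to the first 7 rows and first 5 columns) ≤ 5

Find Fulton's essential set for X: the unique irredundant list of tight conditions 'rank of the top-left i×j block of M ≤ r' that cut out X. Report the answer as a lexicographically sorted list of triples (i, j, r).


Rank table r_w(8×8) implied by the 16 constraints:

  i=1: 0, 0, 0, 0, 1, 1, 1, 1
  i=2: 1, 1, 1, 1, 2, 2, 2, 2
  i=3: 1, 1, 1, 2, 3, 3, 3, 3
  i=4: 1, 1, 1, 2, 3, 4, 4, 4
  i=5: 1, 1, 2, 3, 4, 5, 5, 5
  i=6: 1, 1, 2, 3, 4, 5, 5, 6
  i=7: 1, 1, 2, 3, 4, 5, 6, 7
  i=8: 1, 2, 3, 4, 5, 6, 7, 8

so w = (5, 1, 4, 6, 3, 8, 7, 2).

Rothe diagram D(w) (12 cells), 4 SE-corners (essential conditions):

[(1, 4, 0), (4, 3, 1), (6, 7, 5), (7, 2, 1)]


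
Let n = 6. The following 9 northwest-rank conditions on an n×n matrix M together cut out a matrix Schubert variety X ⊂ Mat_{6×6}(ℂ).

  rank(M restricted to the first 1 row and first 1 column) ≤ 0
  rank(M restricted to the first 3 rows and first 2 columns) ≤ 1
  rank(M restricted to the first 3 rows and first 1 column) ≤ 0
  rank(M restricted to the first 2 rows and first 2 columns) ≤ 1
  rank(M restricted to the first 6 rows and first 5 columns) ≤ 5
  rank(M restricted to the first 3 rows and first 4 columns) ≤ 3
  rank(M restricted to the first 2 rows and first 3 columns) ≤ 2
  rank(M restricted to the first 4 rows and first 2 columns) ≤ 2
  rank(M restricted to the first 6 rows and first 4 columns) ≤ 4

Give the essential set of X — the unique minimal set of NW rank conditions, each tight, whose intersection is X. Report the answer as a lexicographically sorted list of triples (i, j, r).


Rank table r_w(6×6) implied by the 9 constraints:

  row 1: 0 | 1 | 1 | 1 | 1 | 1
  row 2: 0 | 1 | 2 | 2 | 2 | 2
  row 3: 0 | 1 | 2 | 3 | 3 | 3
  row 4: 1 | 2 | 3 | 4 | 4 | 4
  row 5: 1 | 2 | 3 | 4 | 5 | 5
  row 6: 1 | 2 | 3 | 4 | 5 | 6

reading off 1-entries of Δ²R: w = (2, 3, 4, 1, 5, 6).

D(w) has 3 cells with 1 SE-corner; essential set:

[(3, 1, 0)]


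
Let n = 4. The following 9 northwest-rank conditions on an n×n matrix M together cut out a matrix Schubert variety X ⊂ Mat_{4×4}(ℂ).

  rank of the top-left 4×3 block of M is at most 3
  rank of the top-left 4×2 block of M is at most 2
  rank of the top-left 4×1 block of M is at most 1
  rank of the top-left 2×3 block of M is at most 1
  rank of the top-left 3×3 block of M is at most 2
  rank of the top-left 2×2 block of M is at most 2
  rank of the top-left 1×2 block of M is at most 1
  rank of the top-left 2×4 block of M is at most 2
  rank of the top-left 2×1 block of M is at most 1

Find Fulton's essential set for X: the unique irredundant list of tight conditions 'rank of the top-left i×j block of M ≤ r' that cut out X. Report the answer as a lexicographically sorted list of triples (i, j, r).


The tightest implied rank at each (i,j), from the 9 conditions:

  R[1]: 1  1  1  1
  R[2]: 1  1  1  2
  R[3]: 1  2  2  3
  R[4]: 1  2  3  4

the unique w with this rank table is (1, 4, 2, 3).

Rothe diagram D(w) (2 cells), 1 SE-corner (essential condition):

[(2, 3, 1)]


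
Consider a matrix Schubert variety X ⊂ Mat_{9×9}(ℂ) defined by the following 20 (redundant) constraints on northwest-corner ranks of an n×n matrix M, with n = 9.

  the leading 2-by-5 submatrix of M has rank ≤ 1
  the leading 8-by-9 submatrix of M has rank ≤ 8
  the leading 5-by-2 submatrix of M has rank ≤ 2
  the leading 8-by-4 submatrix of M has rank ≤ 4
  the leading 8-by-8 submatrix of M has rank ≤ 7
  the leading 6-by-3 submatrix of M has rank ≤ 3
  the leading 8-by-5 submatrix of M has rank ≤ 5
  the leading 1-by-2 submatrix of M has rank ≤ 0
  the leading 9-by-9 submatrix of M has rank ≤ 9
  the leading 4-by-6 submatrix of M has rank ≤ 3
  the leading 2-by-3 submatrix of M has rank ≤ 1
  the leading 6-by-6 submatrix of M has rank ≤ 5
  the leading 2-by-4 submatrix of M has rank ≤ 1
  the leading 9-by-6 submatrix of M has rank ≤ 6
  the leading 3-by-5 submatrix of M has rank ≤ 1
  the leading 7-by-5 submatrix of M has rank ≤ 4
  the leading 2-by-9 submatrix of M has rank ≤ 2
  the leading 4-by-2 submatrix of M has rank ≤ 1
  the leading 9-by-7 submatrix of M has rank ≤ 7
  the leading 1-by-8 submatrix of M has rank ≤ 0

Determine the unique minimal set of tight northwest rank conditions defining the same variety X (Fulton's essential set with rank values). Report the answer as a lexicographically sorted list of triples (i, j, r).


Propagating the 20 rank bounds to every northwest block:

  0  0  0  0  0  0  0  0  1
  1  1  1  1  1  1  1  1  2
  1  1  1  1  1  2  2  2  3
  1  1  2  2  2  3  3  3  4
  1  2  3  3  3  4  4  4  5
  1  2  3  4  4  5  5  5  6
  1  2  3  4  4  5  6  6  7
  1  2  3  4  5  6  7  7  8
  1  2  3  4  5  6  7  8  9

giving w = (9, 1, 6, 3, 2, 4, 7, 5, 8) via Δ²R.

Fulton essential set (4 of the 14 Rothe cells):

[(1, 8, 0), (3, 5, 1), (4, 2, 1), (7, 5, 4)]


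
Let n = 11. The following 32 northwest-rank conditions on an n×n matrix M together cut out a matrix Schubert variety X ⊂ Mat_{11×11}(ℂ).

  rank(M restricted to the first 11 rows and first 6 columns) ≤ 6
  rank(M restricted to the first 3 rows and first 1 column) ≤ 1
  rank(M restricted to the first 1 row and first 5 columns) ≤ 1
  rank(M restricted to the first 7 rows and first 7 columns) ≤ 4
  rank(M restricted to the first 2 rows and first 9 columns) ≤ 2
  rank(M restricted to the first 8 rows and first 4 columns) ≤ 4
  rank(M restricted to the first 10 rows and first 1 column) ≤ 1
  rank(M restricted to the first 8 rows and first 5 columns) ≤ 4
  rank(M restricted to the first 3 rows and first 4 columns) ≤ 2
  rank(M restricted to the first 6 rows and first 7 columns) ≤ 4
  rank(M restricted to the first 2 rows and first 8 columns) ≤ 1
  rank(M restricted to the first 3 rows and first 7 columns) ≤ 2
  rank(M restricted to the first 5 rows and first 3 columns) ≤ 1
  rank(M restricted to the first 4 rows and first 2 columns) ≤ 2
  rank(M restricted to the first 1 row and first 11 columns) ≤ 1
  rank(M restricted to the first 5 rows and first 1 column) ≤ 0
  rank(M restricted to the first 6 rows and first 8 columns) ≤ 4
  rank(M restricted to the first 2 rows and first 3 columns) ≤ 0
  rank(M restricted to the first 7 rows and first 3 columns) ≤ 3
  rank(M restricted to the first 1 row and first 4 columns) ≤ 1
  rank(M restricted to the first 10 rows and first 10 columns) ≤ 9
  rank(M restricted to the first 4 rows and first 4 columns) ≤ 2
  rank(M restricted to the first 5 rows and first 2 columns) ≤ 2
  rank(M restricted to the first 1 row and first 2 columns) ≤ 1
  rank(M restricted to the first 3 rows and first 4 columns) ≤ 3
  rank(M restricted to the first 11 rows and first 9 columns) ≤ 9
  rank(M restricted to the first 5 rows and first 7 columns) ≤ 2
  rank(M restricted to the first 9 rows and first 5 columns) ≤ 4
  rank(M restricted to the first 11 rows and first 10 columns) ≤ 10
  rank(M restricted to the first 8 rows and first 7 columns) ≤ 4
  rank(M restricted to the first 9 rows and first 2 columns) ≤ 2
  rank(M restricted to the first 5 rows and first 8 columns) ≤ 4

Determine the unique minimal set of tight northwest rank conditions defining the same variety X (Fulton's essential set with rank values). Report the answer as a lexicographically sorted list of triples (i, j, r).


Rank table r_w(11×11) implied by the 32 constraints:

  0, 0, 0, 1, 1, 1, 1, 1, 1, 1, 1
  0, 0, 0, 1, 1, 1, 1, 1, 2, 2, 2
  0, 1, 1, 2, 2, 2, 2, 2, 3, 3, 3
  0, 1, 1, 2, 2, 2, 2, 3, 4, 4, 4
  0, 1, 1, 2, 2, 2, 2, 3, 4, 5, 5
  1, 2, 2, 3, 3, 3, 3, 4, 5, 6, 6
  1, 2, 3, 4, 4, 4, 4, 5, 6, 7, 7
  1, 2, 3, 4, 4, 4, 4, 5, 6, 7, 8
  1, 2, 3, 4, 4, 5, 5, 6, 7, 8, 9
  1, 2, 3, 4, 5, 6, 6, 7, 8, 9, 10
  1, 2, 3, 4, 5, 6, 7, 8, 9, 10, 11

so w = (4, 9, 2, 8, 10, 1, 3, 11, 6, 5, 7).

ℓ(w)=25; the 7 essential cells (i,j,r):

[(2, 3, 0), (2, 8, 1), (5, 1, 0), (5, 3, 1), (5, 7, 2), (8, 7, 4), (9, 5, 4)]


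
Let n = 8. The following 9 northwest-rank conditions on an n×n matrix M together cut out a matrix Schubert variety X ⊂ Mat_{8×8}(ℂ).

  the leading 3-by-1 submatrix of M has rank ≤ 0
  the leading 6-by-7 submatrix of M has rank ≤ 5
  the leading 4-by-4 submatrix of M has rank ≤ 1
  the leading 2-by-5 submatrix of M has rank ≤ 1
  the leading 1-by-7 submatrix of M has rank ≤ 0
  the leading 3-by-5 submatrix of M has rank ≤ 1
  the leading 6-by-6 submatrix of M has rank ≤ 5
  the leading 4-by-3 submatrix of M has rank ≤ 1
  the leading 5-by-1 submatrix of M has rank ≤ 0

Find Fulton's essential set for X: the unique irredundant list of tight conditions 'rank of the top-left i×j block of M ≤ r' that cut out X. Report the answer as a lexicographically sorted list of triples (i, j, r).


Rank table r_w(8×8) implied by the 9 constraints:

  row 1: 0  0  0  0  0  0  0  1
  row 2: 0  1  1  1  1  1  1  2
  row 3: 0  1  1  1  1  2  2  3
  row 4: 0  1  1  1  2  3  3  4
  row 5: 0  1  2  2  3  4  4  5
  row 6: 1  2  3  3  4  5  5  6
  row 7: 1  2  3  4  5  6  6  7
  row 8: 1  2  3  4  5  6  7  8

so w = (8, 2, 6, 5, 3, 1, 4, 7).

Rothe diagram D(w) (16 cells), 4 SE-corners (essential conditions):

[(1, 7, 0), (3, 5, 1), (4, 4, 1), (5, 1, 0)]


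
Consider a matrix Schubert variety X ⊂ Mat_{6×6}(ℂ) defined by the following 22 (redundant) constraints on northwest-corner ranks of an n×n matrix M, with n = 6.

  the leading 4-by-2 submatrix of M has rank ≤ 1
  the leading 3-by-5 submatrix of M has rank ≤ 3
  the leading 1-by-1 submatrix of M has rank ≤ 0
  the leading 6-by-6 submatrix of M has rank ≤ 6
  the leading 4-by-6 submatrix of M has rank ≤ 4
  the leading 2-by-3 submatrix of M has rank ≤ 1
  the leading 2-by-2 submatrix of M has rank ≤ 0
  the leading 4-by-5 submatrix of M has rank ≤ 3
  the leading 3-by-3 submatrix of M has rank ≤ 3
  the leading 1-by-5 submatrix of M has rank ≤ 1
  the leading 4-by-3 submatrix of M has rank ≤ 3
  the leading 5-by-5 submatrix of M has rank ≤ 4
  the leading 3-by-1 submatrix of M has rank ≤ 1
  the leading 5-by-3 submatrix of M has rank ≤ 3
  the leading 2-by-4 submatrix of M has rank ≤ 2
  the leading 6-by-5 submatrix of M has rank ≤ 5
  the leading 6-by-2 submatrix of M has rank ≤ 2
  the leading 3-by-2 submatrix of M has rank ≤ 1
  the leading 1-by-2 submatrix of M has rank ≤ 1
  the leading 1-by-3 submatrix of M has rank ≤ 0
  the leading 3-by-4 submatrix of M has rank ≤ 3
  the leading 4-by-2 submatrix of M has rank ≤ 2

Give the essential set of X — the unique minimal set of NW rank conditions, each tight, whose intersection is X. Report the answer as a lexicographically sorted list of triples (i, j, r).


Reconstructing r_w from the 22 given conditions:

  R[1]: 0 | 0 | 0 | 1 | 1 | 1
  R[2]: 0 | 0 | 1 | 2 | 2 | 2
  R[3]: 1 | 1 | 2 | 3 | 3 | 3
  R[4]: 1 | 1 | 2 | 3 | 3 | 4
  R[5]: 1 | 2 | 3 | 4 | 4 | 5
  R[6]: 1 | 2 | 3 | 4 | 5 | 6

the unique w with this rank table is (4, 3, 1, 6, 2, 5).

D(w) has 7 cells with 4 SE-corners; essential set:

[(1, 3, 0), (2, 2, 0), (4, 2, 1), (4, 5, 3)]


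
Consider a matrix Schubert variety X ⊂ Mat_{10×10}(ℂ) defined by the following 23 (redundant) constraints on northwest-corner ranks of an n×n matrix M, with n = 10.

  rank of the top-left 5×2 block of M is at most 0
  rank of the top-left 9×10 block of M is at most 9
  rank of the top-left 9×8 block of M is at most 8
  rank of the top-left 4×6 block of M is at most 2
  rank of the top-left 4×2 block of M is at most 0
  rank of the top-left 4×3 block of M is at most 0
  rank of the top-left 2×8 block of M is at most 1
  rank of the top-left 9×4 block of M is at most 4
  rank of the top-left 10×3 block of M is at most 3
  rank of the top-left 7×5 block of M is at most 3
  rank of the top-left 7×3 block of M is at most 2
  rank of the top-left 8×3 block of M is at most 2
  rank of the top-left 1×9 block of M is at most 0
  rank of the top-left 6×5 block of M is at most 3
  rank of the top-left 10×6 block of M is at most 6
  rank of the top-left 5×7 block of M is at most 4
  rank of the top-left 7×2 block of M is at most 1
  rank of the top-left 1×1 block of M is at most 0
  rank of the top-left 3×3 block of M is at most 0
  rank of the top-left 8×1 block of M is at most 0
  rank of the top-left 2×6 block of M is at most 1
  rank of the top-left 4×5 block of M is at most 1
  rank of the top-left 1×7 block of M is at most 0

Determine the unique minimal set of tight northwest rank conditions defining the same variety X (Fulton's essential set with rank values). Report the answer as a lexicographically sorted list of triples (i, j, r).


Propagating the 23 rank bounds to every northwest block:

  R[1]: 0 0 0 0 0 0 0 0 0 1
  R[2]: 0 0 0 1 1 1 1 1 1 2
  R[3]: 0 0 0 1 1 2 2 2 2 3
  R[4]: 0 0 0 1 1 2 3 3 3 4
  R[5]: 0 0 1 2 2 3 4 4 4 5
  R[6]: 0 1 2 3 3 4 5 5 5 6
  R[7]: 0 1 2 3 3 4 5 6 6 7
  R[8]: 0 1 2 3 4 5 6 7 7 8
  R[9]: 1 2 3 4 5 6 7 8 8 9
  R[10]: 1 2 3 4 5 6 7 8 9 10

reading off 1-entries of Δ²R: w = (10, 4, 6, 7, 3, 2, 8, 5, 1, 9).

Fulton essential set (6 of the 26 Rothe cells):

[(1, 9, 0), (4, 3, 0), (4, 5, 1), (5, 2, 0), (7, 5, 3), (8, 1, 0)]


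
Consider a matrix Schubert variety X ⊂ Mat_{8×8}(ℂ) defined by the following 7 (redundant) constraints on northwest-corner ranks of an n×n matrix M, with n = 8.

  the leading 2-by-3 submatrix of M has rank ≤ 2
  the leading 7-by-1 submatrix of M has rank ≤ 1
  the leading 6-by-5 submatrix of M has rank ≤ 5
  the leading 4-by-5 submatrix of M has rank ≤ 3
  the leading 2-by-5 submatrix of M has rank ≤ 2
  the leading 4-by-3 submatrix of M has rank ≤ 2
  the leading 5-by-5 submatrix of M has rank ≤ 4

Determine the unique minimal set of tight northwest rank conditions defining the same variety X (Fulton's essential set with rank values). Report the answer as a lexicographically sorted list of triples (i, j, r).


Propagating the 7 rank bounds to every northwest block:

  i=1: 1  1  1  1  1  1  1  1
  i=2: 1  2  2  2  2  2  2  2
  i=3: 1  2  2  3  3  3  3  3
  i=4: 1  2  2  3  3  4  4  4
  i=5: 1  2  3  4  4  5  5  5
  i=6: 1  2  3  4  5  6  6  6
  i=7: 1  2  3  4  5  6  7  7
  i=8: 1  2  3  4  5  6  7  8

second differences of R give the permutation w = (1, 2, 4, 6, 3, 5, 7, 8).

D(w) has 3 cells with 2 SE-corners; essential set:

[(4, 3, 2), (4, 5, 3)]


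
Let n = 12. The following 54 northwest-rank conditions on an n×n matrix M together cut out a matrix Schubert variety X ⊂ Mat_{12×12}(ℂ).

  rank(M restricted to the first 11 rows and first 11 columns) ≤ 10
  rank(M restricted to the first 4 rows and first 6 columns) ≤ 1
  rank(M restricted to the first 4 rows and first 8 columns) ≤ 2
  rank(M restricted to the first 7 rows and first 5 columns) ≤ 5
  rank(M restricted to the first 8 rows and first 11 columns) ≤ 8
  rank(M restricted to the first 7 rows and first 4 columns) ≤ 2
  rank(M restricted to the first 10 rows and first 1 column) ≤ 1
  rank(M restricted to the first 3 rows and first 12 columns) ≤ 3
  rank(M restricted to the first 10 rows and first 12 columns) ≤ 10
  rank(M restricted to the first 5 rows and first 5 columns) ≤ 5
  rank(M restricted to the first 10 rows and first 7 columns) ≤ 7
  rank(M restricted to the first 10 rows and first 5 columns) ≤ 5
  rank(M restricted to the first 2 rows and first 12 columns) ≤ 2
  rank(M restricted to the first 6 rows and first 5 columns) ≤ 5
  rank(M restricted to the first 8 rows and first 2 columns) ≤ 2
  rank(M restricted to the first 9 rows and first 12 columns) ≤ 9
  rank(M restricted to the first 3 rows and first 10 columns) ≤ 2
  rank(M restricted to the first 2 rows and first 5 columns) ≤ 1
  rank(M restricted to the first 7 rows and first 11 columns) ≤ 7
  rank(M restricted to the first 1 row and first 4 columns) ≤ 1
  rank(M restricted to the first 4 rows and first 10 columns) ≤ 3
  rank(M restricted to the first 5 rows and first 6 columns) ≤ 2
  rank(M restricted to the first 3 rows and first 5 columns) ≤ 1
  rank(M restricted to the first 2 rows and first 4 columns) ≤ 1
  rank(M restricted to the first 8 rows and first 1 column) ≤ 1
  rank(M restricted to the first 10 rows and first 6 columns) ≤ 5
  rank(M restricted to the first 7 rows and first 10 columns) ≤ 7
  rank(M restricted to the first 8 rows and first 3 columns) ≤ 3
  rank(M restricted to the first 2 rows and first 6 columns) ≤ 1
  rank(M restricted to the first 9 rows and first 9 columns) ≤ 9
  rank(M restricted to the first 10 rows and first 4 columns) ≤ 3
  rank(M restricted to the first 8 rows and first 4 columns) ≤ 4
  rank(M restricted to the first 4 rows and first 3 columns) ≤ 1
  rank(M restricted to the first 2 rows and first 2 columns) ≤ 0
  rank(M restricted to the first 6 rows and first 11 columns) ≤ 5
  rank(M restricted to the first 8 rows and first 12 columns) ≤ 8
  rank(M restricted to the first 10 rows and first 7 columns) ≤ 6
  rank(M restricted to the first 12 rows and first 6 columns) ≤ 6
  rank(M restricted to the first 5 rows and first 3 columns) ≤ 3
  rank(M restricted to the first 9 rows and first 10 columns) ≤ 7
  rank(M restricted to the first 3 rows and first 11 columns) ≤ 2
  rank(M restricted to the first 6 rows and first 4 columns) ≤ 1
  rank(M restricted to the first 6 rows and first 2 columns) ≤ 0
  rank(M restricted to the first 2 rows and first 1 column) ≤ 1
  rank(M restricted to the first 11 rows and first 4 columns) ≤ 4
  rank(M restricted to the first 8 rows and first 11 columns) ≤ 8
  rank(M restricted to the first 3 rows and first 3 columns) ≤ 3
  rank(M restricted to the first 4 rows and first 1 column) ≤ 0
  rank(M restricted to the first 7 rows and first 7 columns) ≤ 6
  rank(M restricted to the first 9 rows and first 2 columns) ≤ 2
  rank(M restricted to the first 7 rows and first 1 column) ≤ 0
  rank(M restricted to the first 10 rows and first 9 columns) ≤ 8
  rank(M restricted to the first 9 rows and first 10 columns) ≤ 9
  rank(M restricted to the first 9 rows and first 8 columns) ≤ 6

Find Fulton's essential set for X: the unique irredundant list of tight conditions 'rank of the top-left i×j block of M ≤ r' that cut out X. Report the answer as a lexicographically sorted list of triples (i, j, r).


Rank table r_w(12×12) implied by the 54 constraints:

  R[1]: 0 0 1 1 1 1 1 1 1 1 1 1
  R[2]: 0 0 1 1 1 1 2 2 2 2 2 2
  R[3]: 0 0 1 1 1 1 2 2 2 2 2 3
  R[4]: 0 0 1 1 1 1 2 2 3 3 3 4
  R[5]: 0 0 1 1 2 2 3 3 4 4 4 5
  R[6]: 0 0 1 1 2 3 4 4 5 5 5 6
  R[7]: 0 1 2 2 3 4 5 5 6 6 6 7
  R[8]: 1 2 3 3 4 5 6 6 7 7 7 8
  R[9]: 1 2 3 3 4 5 6 6 7 7 8 9
  R[10]: 1 2 3 3 4 5 6 7 8 8 9 10
  R[11]: 1 2 3 4 5 6 7 8 9 9 10 11
  R[12]: 1 2 3 4 5 6 7 8 9 10 11 12

second differences of R give the permutation w = (3, 7, 12, 9, 5, 6, 2, 1, 11, 8, 4, 10).

Rothe diagram D(w) (33 cells), 9 SE-corners (essential conditions):

[(3, 11, 2), (4, 6, 1), (4, 8, 2), (6, 2, 0), (6, 4, 1), (7, 1, 0), (9, 8, 6), (9, 10, 7), (10, 4, 3)]


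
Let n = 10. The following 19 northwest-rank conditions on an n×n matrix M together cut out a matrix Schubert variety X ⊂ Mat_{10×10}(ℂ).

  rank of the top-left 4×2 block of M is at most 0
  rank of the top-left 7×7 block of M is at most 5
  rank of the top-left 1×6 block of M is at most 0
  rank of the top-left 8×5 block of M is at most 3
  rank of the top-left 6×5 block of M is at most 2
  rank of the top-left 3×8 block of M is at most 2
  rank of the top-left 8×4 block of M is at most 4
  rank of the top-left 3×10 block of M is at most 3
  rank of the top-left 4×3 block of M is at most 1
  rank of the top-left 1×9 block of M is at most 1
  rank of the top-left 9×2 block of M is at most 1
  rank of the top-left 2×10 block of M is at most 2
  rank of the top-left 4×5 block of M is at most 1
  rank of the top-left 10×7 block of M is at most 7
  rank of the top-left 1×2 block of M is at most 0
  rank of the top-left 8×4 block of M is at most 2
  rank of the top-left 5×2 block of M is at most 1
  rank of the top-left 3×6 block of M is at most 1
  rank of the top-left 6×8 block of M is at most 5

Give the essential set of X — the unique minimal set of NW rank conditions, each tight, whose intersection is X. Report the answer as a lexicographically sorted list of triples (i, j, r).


Computing R[i][j] = min implied NW-rank bound (n=10, 19 conditions):

  R[1]: 0 | 0 | 0 | 0 | 0 | 0 | 1 | 1 | 1 | 1
  R[2]: 0 | 0 | 1 | 1 | 1 | 1 | 2 | 2 | 2 | 2
  R[3]: 0 | 0 | 1 | 1 | 1 | 1 | 2 | 2 | 3 | 3
  R[4]: 0 | 0 | 1 | 1 | 1 | 2 | 3 | 3 | 4 | 4
  R[5]: 1 | 1 | 2 | 2 | 2 | 3 | 4 | 4 | 5 | 5
  R[6]: 1 | 1 | 2 | 2 | 2 | 3 | 4 | 5 | 6 | 6
  R[7]: 1 | 1 | 2 | 2 | 3 | 4 | 5 | 6 | 7 | 7
  R[8]: 1 | 1 | 2 | 2 | 3 | 4 | 5 | 6 | 7 | 8
  R[9]: 1 | 1 | 2 | 3 | 4 | 5 | 6 | 7 | 8 | 9
  R[10]: 1 | 2 | 3 | 4 | 5 | 6 | 7 | 8 | 9 | 10

hence w(1..10) = (7, 3, 9, 6, 1, 8, 5, 10, 4, 2).

ℓ(w)=26; the 8 essential cells (i,j,r):

[(1, 6, 0), (3, 6, 1), (3, 8, 2), (4, 2, 0), (4, 5, 1), (6, 5, 2), (8, 4, 2), (9, 2, 1)]


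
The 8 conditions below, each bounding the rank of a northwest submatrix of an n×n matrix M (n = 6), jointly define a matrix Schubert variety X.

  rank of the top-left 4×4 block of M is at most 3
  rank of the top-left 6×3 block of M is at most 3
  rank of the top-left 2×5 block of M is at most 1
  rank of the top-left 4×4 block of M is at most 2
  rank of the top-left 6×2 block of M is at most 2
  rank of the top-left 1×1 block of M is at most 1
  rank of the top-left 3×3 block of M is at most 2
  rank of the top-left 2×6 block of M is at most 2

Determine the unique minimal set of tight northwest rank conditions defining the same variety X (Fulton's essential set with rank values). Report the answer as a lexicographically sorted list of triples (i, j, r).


The tightest implied rank at each (i,j), from the 8 conditions:

  R[1]: 1 | 1 | 1 | 1 | 1 | 1
  R[2]: 1 | 1 | 1 | 1 | 1 | 2
  R[3]: 1 | 2 | 2 | 2 | 2 | 3
  R[4]: 1 | 2 | 2 | 2 | 3 | 4
  R[5]: 1 | 2 | 3 | 3 | 4 | 5
  R[6]: 1 | 2 | 3 | 4 | 5 | 6

the unique w with this rank table is (1, 6, 2, 5, 3, 4).

Fulton essential set (2 of the 6 Rothe cells):

[(2, 5, 1), (4, 4, 2)]


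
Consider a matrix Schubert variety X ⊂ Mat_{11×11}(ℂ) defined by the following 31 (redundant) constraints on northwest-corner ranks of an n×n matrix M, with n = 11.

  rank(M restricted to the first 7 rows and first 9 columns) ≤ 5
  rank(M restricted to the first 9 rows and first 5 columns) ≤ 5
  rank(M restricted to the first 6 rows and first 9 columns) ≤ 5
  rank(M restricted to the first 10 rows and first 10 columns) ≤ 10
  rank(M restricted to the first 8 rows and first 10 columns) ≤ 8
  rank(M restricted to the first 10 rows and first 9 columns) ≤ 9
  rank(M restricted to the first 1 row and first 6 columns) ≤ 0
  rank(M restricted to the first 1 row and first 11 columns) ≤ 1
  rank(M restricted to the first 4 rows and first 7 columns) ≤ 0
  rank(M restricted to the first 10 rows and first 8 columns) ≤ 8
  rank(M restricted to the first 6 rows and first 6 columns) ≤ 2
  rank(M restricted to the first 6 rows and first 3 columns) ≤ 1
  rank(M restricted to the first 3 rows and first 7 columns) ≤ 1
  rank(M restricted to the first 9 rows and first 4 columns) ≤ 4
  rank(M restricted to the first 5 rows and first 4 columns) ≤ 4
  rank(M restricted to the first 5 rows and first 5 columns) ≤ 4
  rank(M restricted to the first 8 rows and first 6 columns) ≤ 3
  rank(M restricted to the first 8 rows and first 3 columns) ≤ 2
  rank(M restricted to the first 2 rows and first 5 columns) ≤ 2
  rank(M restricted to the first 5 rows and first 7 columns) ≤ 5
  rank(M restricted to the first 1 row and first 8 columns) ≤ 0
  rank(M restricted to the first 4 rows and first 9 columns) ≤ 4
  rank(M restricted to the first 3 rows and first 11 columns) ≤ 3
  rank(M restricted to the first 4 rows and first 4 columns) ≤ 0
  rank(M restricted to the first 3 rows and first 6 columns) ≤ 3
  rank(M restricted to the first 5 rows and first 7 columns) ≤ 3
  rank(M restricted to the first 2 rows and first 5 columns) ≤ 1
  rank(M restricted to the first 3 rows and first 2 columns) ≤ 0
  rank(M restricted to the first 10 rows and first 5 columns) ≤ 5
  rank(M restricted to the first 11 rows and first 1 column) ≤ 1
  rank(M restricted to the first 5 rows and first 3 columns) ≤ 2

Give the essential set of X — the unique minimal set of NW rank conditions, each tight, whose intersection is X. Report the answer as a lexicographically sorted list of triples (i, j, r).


The tightest implied rank at each (i,j), from the 31 conditions:

  i=1: 0 0 0 0 0 0 0 0 1 1 1
  i=2: 0 0 0 0 0 0 0 1 2 2 2
  i=3: 0 0 0 0 0 0 0 1 2 3 3
  i=4: 0 0 0 0 0 0 0 1 2 3 4
  i=5: 1 1 1 1 1 1 1 2 3 4 5
  i=6: 1 1 1 2 2 2 2 3 4 5 6
  i=7: 1 2 2 3 3 3 3 4 5 6 7
  i=8: 1 2 2 3 3 3 4 5 6 7 8
  i=9: 1 2 3 4 4 4 5 6 7 8 9
  i=10: 1 2 3 4 5 5 6 7 8 9 10
  i=11: 1 2 3 4 5 6 7 8 9 10 11

so w = (9, 8, 10, 11, 1, 4, 2, 7, 3, 5, 6).

Fulton essential set (5 of the 34 Rothe cells):

[(1, 8, 0), (4, 7, 0), (6, 3, 1), (8, 3, 2), (8, 6, 3)]


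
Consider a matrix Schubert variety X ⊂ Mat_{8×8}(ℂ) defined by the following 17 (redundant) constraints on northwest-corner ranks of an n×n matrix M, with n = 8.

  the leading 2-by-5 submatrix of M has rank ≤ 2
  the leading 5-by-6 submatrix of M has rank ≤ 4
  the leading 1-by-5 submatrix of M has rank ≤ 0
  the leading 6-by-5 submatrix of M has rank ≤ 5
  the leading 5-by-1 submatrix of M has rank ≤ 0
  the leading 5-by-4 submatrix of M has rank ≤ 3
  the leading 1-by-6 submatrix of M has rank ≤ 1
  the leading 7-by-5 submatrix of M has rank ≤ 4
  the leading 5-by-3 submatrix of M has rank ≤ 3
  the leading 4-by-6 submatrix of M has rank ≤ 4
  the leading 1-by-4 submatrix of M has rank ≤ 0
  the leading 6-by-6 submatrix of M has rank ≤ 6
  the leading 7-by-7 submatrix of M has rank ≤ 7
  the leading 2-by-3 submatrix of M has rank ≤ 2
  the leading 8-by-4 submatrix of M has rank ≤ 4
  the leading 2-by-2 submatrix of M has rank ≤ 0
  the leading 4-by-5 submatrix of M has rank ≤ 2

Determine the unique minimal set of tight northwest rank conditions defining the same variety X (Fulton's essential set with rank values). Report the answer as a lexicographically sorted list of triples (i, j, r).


Rank table r_w(8×8) implied by the 17 constraints:

  row 1: 0, 0, 0, 0, 0, 1, 1, 1
  row 2: 0, 0, 1, 1, 1, 2, 2, 2
  row 3: 0, 1, 2, 2, 2, 3, 3, 3
  row 4: 0, 1, 2, 2, 2, 3, 4, 4
  row 5: 0, 1, 2, 3, 3, 4, 5, 5
  row 6: 1, 2, 3, 4, 4, 5, 6, 6
  row 7: 1, 2, 3, 4, 4, 5, 6, 7
  row 8: 1, 2, 3, 4, 5, 6, 7, 8

so w = (6, 3, 2, 7, 4, 1, 8, 5).

|D(w)|=13, |Ess(w)|=5:

[(1, 5, 0), (2, 2, 0), (4, 5, 2), (5, 1, 0), (7, 5, 4)]


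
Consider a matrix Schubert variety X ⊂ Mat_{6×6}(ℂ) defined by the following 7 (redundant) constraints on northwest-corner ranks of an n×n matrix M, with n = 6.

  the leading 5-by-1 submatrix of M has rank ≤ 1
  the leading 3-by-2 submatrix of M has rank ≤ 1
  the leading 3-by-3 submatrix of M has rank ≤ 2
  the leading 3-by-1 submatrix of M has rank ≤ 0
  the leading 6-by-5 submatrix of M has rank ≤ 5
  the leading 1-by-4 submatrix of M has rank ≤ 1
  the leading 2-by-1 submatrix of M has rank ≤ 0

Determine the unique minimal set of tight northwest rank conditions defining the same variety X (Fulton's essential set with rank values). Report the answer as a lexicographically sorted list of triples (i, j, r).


Computing R[i][j] = min implied NW-rank bound (n=6, 7 conditions):

  row 1: 0, 1, 1, 1, 1, 1
  row 2: 0, 1, 2, 2, 2, 2
  row 3: 0, 1, 2, 3, 3, 3
  row 4: 1, 2, 3, 4, 4, 4
  row 5: 1, 2, 3, 4, 5, 5
  row 6: 1, 2, 3, 4, 5, 6

hence w(1..6) = (2, 3, 4, 1, 5, 6).

1 SE-corner of the 3-cell Rothe diagram gives Ess(w):

[(3, 1, 0)]


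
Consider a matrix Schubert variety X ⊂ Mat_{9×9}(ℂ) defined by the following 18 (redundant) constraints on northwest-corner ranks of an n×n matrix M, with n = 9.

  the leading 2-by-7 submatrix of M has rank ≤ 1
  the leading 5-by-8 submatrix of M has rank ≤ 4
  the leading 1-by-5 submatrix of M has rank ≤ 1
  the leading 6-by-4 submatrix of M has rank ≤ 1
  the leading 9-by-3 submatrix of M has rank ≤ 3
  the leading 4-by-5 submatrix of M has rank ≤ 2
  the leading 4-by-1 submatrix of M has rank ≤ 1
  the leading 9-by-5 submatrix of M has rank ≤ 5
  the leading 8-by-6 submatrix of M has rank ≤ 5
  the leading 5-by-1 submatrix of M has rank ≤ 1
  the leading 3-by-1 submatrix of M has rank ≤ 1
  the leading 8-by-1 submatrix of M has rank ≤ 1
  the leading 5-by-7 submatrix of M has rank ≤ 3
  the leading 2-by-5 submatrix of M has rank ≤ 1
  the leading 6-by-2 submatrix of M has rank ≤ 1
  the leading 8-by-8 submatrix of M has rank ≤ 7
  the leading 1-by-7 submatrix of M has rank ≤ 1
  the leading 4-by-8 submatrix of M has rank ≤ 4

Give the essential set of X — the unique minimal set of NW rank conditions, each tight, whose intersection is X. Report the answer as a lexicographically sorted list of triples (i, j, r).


The tightest implied rank at each (i,j), from the 18 conditions:

  R[1]: 1 1 1 1 1 1 1 1 1
  R[2]: 1 1 1 1 1 1 1 2 2
  R[3]: 1 1 1 1 2 2 2 3 3
  R[4]: 1 1 1 1 2 3 3 4 4
  R[5]: 1 1 1 1 2 3 3 4 5
  R[6]: 1 1 1 1 2 3 4 5 6
  R[7]: 1 2 2 2 3 4 5 6 7
  R[8]: 1 2 3 3 4 5 6 7 8
  R[9]: 1 2 3 4 5 6 7 8 9

so w = (1, 8, 5, 6, 9, 7, 2, 3, 4).

ℓ(w)=19; the 3 essential cells (i,j,r):

[(2, 7, 1), (5, 7, 3), (6, 4, 1)]


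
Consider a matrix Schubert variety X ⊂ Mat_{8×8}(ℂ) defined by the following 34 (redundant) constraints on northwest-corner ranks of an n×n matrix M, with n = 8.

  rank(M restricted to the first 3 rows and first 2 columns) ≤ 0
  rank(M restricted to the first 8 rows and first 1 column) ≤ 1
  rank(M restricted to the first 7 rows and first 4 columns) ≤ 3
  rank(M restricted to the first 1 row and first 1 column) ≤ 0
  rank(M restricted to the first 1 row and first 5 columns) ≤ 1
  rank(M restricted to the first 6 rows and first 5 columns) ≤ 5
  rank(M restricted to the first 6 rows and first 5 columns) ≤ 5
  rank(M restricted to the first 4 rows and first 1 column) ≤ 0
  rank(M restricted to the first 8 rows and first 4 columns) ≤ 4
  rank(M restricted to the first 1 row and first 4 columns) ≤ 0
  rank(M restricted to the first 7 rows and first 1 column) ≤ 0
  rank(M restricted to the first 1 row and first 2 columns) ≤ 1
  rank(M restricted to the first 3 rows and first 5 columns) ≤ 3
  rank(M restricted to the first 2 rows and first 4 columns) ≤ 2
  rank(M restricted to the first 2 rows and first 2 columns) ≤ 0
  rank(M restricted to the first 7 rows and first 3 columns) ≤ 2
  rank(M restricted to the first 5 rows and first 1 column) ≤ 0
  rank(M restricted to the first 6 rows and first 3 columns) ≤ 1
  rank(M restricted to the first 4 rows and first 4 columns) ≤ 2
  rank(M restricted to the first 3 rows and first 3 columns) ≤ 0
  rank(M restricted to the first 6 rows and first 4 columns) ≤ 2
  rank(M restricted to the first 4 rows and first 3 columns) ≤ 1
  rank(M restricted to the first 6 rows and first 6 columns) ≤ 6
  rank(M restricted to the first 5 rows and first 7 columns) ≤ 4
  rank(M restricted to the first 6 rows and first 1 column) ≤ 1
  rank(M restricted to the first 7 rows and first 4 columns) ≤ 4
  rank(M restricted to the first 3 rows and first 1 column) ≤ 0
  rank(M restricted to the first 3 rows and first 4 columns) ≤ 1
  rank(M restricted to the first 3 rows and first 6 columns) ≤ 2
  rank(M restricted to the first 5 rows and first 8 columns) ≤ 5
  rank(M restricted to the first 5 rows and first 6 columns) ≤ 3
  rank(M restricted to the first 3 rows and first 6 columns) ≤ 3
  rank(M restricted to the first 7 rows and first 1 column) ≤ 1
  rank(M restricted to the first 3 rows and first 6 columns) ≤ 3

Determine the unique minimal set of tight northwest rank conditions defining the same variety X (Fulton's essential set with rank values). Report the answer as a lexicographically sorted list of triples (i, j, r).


Propagating the 34 rank bounds to every northwest block:

  i=1: 0  0  0  0  1  1  1  1
  i=2: 0  0  0  1  2  2  2  2
  i=3: 0  0  0  1  2  2  3  3
  i=4: 0  1  1  2  3  3  4  4
  i=5: 0  1  1  2  3  3  4  5
  i=6: 0  1  1  2  3  4  5  6
  i=7: 0  1  2  3  4  5  6  7
  i=8: 1  2  3  4  5  6  7  8

reading off 1-entries of Δ²R: w = (5, 4, 7, 2, 8, 6, 3, 1).

ℓ(w)=18; the 6 essential cells (i,j,r):

[(1, 4, 0), (3, 3, 0), (3, 6, 2), (5, 6, 3), (6, 3, 1), (7, 1, 0)]


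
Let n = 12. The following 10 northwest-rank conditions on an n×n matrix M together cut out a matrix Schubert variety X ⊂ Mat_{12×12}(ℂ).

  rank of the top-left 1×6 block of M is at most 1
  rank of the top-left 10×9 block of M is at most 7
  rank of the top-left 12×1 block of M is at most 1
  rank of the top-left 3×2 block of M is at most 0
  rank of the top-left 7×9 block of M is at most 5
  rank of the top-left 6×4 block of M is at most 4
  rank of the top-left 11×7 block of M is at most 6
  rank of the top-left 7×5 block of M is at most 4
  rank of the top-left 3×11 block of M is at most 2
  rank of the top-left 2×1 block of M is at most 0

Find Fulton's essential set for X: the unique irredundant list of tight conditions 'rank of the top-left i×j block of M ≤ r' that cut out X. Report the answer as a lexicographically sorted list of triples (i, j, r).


Computing R[i][j] = min implied NW-rank bound (n=12, 10 conditions):

  row 1: 0, 0, 1, 1, 1, 1, 1, 1, 1, 1, 1, 1
  row 2: 0, 0, 1, 2, 2, 2, 2, 2, 2, 2, 2, 2
  row 3: 0, 0, 1, 2, 2, 2, 2, 2, 2, 2, 2, 3
  row 4: 1, 1, 2, 3, 3, 3, 3, 3, 3, 3, 3, 4
  row 5: 1, 2, 3, 4, 4, 4, 4, 4, 4, 4, 4, 5
  row 6: 1, 2, 3, 4, 4, 5, 5, 5, 5, 5, 5, 6
  row 7: 1, 2, 3, 4, 4, 5, 5, 5, 5, 6, 6, 7
  row 8: 1, 2, 3, 4, 5, 6, 6, 6, 6, 7, 7, 8
  row 9: 1, 2, 3, 4, 5, 6, 6, 7, 7, 8, 8, 9
  row 10: 1, 2, 3, 4, 5, 6, 6, 7, 7, 8, 9, 10
  row 11: 1, 2, 3, 4, 5, 6, 6, 7, 8, 9, 10, 11
  row 12: 1, 2, 3, 4, 5, 6, 7, 8, 9, 10, 11, 12

giving w = (3, 4, 12, 1, 2, 6, 10, 5, 8, 11, 9, 7) via Δ²R.

6 SE-corners of the 22-cell Rothe diagram give Ess(w):

[(3, 2, 0), (3, 11, 2), (7, 5, 4), (7, 9, 5), (10, 9, 7), (11, 7, 6)]


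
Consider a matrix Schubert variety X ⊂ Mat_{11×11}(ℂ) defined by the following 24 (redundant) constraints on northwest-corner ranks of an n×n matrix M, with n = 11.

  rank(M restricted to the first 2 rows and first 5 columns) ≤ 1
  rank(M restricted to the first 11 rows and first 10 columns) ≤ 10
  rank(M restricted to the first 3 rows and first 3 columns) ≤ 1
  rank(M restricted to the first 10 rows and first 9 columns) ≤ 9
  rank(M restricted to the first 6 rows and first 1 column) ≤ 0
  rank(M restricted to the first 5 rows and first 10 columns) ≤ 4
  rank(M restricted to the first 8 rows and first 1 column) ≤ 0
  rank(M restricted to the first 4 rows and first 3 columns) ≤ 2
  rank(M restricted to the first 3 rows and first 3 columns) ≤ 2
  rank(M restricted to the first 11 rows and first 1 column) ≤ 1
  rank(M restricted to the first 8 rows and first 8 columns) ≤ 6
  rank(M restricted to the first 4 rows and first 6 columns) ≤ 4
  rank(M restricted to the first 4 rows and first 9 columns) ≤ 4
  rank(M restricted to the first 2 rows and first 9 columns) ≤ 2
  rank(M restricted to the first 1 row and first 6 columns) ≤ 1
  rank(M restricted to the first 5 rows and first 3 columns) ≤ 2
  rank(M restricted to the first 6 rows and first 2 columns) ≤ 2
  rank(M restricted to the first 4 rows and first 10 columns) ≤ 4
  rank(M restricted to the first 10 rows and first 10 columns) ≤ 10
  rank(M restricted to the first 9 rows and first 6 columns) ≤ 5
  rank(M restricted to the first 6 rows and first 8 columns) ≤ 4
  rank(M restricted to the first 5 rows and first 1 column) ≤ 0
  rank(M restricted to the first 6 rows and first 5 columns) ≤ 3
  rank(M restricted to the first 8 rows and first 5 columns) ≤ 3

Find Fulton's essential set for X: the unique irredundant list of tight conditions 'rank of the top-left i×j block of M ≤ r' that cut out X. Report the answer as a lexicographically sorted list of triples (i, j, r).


Propagating the 24 rank bounds to every northwest block:

  row 1: 0, 1, 1, 1, 1, 1, 1, 1, 1, 1, 1
  row 2: 0, 1, 1, 1, 1, 2, 2, 2, 2, 2, 2
  row 3: 0, 1, 1, 2, 2, 3, 3, 3, 3, 3, 3
  row 4: 0, 1, 2, 3, 3, 4, 4, 4, 4, 4, 4
  row 5: 0, 1, 2, 3, 3, 4, 4, 4, 4, 4, 5
  row 6: 0, 1, 2, 3, 3, 4, 4, 4, 5, 5, 6
  row 7: 0, 1, 2, 3, 3, 4, 5, 5, 6, 6, 7
  row 8: 0, 1, 2, 3, 3, 4, 5, 6, 7, 7, 8
  row 9: 1, 2, 3, 4, 4, 5, 6, 7, 8, 8, 9
  row 10: 1, 2, 3, 4, 5, 6, 7, 8, 9, 9, 10
  row 11: 1, 2, 3, 4, 5, 6, 7, 8, 9, 10, 11

so w = (2, 6, 4, 3, 11, 9, 7, 8, 1, 5, 10).

6 SE-corners of the 22-cell Rothe diagram give Ess(w):

[(2, 5, 1), (3, 3, 1), (5, 10, 4), (6, 8, 4), (8, 1, 0), (8, 5, 3)]
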